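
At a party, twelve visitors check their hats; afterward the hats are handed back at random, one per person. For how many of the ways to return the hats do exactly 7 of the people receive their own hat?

34848

Choose which 7 of the 12 are fixed: C(12,7) = 792.
The other 5 form a derangement: !5 = 44.
Total: 792 × 44 = 34848.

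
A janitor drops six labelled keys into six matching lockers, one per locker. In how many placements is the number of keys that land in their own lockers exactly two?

135

Choose which 2 of the 6 are fixed: C(6,2) = 15.
The remaining 4 must be deranged: !4 = 9.
Total: 15 × 9 = 135.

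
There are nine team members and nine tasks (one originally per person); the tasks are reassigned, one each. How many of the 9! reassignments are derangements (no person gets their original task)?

133496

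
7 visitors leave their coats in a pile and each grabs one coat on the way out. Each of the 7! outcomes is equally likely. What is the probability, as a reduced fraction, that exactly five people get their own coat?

1/240

Favorable outcomes: C(7,5)·!2 = 21·1 = 21.
Total outcomes: 7! = 5040.
Probability = 21/5040 = 1/240.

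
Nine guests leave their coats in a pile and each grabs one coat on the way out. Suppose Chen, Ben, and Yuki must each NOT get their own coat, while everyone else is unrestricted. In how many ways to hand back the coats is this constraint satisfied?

256320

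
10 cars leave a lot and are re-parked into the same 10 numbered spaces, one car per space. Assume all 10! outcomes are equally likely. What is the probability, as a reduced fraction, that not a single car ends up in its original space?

16481/44800

Favorable outcomes: !10 = 1334961.
Total outcomes: 10! = 3628800.
Probability = 1334961/3628800 = 16481/44800.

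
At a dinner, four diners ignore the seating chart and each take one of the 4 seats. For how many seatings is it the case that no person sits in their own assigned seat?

The number of derangements of 4 is !4 = Σ_{k=0}^{4} (-1)^k·4!/k!
= 4! - 4!/1! + 4!/2! - 4!/3! + 4!/4!
= 24 - 24 + 12 - 4 + 1
= 9

9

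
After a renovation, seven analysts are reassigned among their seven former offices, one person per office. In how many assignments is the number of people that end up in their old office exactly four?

70

Choose which 4 of the 7 are fixed: C(7,4) = 35.
The other 3 form a derangement: !3 = 2.
Total: 35 × 2 = 70.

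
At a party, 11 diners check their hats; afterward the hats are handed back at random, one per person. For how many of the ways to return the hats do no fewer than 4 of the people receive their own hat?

# with exactly i fixed is C(11,i)·!(11-i); sum over i=4..11:
  i=4: C(11,4)·!7 = 330·1854 = 611820
  i=5: C(11,5)·!6 = 462·265 = 122430
  i=6: C(11,6)·!5 = 462·44 = 20328
  i=7: C(11,7)·!4 = 330·9 = 2970
  i=8: C(11,8)·!3 = 165·2 = 330
  i=9: C(11,9)·!2 = 55·1 = 55
  i=10: C(11,10)·!1 = 11·0 = 0
  i=11: C(11,11)·!0 = 1·1 = 1
Total = 757934.

757934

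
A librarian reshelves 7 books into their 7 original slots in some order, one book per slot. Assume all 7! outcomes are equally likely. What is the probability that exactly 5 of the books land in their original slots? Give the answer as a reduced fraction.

Favorable outcomes: C(7,5)·!2 = 21·1 = 21.
Total outcomes: 7! = 5040.
Probability = 21/5040 = 1/240.

1/240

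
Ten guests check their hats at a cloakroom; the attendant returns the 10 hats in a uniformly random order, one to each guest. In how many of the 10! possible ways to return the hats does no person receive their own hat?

Use !n = (n-1)(!(n-1) + !(n-2)).
!10 = 9·(133496 + 14833) = 9·148329 = 1334961

1334961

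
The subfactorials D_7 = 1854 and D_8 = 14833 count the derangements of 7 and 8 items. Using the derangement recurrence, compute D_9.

133496

D_9 = (9-1)·(D_8 + D_7) = 8·(14833 + 1854) = 8·16687 = 133496.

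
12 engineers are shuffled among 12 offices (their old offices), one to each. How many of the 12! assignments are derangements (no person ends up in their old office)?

!12 = 12! · Σ_{k=0}^{12} (-1)^k/k!
= 12! - 12!/1! + 12!/2! - 12!/3! + 12!/4! - 12!/5! + 12!/6! - 12!/7! + 12!/8! - 12!/9! + 12!/10! - 12!/11! + 12!/12!
= 479001600 - 479001600 + 239500800 - 79833600 + 19958400 - 3991680 + 665280 - 95040 + 11880 - 1320 + 132 - 12 + 1
= 176214841

176214841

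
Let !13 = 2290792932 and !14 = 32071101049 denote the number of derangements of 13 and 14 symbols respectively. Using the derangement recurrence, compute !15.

481066515734

!15 = (15-1)·(!14 + !13) = 14·(32071101049 + 2290792932) = 14·34361893981 = 481066515734.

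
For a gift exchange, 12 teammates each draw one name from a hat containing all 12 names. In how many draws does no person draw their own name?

By inclusion-exclusion, !12 = Σ (-1)^k · 12!/k! for k=0..12
= 12! - 12!/1! + 12!/2! - 12!/3! + 12!/4! - 12!/5! + 12!/6! - 12!/7! + 12!/8! - 12!/9! + 12!/10! - 12!/11! + 12!/12!
= 479001600 - 479001600 + 239500800 - 79833600 + 19958400 - 3991680 + 665280 - 95040 + 11880 - 1320 + 132 - 12 + 1
= 176214841

176214841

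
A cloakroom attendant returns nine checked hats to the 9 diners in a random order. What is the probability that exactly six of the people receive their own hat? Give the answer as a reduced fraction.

1/2160

Favorable outcomes: C(9,6)·!3 = 84·2 = 168.
Total outcomes: 9! = 362880.
Probability = 168/362880 = 1/2160.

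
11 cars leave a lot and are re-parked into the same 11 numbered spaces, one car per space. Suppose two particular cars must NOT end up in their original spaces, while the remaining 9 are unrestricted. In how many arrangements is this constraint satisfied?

33022080

Inclusion-exclusion on the 2 forbidden self-matches:
Σ_{j=0}^{2} (-1)^j C(2,j)(11-j)!
= C(2,0)·11! - C(2,1)·10! + C(2,2)·9!
= 39916800 - 7257600 + 362880
= 33022080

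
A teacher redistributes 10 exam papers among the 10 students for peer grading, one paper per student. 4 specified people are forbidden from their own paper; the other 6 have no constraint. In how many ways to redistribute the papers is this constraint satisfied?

Let A_j be the event that the j-th constrained one is fixed. By inclusion-exclusion over the 4 events:
Σ_{j=0}^{4} (-1)^j C(4,j)(10-j)!
= C(4,0)·10! - C(4,1)·9! + C(4,2)·8! - C(4,3)·7! + C(4,4)·6!
= 3628800 - 1451520 + 241920 - 20160 + 720
= 2399760

2399760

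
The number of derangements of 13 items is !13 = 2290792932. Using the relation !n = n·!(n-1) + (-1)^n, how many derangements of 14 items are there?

32071101049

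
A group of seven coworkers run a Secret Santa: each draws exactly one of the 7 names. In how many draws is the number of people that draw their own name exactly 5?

21

Choose which 5 of the 7 are fixed: C(7,5) = 21.
The remaining 2 must be deranged: !2 = 1.
Total: 21 × 1 = 21.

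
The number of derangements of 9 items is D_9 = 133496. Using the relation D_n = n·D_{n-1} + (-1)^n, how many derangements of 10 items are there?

D_10 = 10·133496 + 1 = 1334961.

1334961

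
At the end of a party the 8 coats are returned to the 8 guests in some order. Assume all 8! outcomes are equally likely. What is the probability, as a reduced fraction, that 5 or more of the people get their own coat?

Favorable outcomes: Σ_{i≥5} C(8,i)·!(8-i) = 56·2 + 28·1 + 8·0 + 1·1 = 141.
Total outcomes: 8! = 40320.
Probability = 141/40320 = 47/13440.

47/13440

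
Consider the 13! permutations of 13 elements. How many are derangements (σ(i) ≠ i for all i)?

2290792932

By inclusion-exclusion, !13 = Σ (-1)^k · 13!/k! for k=0..13
= 13! - 13!/1! + 13!/2! - 13!/3! + 13!/4! - 13!/5! + 13!/6! - 13!/7! + 13!/8! - 13!/9! + 13!/10! - 13!/11! + 13!/12! - 13!/13!
= 6227020800 - 6227020800 + 3113510400 - 1037836800 + 259459200 - 51891840 + 8648640 - 1235520 + 154440 - 17160 + 1716 - 156 + 13 - 1
= 2290792932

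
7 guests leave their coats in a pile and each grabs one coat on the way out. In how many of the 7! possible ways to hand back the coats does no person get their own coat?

!7 is the nearest integer to 7!/e.
7! = 5040, and 5040/e ≈ 1854.11, so !7 = 1854.

1854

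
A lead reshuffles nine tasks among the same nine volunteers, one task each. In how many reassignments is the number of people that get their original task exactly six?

Choose which 6 of the 9 are fixed: C(9,6) = 84.
The remaining 3 must be deranged: !3 = 2.
Total: 84 × 2 = 168.

168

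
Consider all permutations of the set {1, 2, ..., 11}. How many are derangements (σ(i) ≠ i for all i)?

14684570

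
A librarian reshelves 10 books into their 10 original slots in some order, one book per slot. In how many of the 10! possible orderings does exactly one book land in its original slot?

Choose which one of the 10 is fixed: C(10,1) = 10.
The remaining 9 must be deranged: !9 = 133496.
Total: 10 × 133496 = 1334960.

1334960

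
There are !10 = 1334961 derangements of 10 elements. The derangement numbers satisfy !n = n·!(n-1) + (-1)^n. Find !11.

14684570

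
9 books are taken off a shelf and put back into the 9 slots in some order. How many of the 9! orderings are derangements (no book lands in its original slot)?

133496

By inclusion-exclusion, !9 = Σ (-1)^k · 9!/k! for k=0..9
= 9! - 9!/1! + 9!/2! - 9!/3! + 9!/4! - 9!/5! + 9!/6! - 9!/7! + 9!/8! - 9!/9!
= 362880 - 362880 + 181440 - 60480 + 15120 - 3024 + 504 - 72 + 9 - 1
= 133496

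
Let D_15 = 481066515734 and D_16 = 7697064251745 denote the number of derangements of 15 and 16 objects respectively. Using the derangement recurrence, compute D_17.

130850092279664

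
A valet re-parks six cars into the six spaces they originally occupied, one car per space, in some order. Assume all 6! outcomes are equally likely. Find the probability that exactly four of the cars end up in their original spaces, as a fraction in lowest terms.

1/48

Favorable outcomes: C(6,4)·!2 = 15·1 = 15.
Total outcomes: 6! = 720.
Probability = 15/720 = 1/48.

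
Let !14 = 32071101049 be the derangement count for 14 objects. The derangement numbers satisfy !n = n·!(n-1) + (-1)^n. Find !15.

!15 = 15·32071101049 - 1 = 481066515734.

481066515734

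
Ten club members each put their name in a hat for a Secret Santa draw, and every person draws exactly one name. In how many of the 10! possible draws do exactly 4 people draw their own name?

Choose which 4 of the 10 are fixed: C(10,4) = 210.
The other 6 form a derangement: !6 = 265.
Total: 210 × 265 = 55650.

55650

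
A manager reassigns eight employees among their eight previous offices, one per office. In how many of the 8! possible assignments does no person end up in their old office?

14833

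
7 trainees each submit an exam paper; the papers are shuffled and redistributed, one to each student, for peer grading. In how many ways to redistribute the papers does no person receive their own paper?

1854

The subfactorial !7 = [7!/e] (nearest integer).
7! = 5040, and 5040/e ≈ 1854.11, so !7 = 1854.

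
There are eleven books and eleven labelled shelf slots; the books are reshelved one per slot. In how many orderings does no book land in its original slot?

14684570

!11 = 11! · Σ_{k=0}^{11} (-1)^k/k!
= 11! - 11!/1! + 11!/2! - 11!/3! + 11!/4! - 11!/5! + 11!/6! - 11!/7! + 11!/8! - 11!/9! + 11!/10! - 11!/11!
= 39916800 - 39916800 + 19958400 - 6652800 + 1663200 - 332640 + 55440 - 7920 + 990 - 110 + 11 - 1
= 14684570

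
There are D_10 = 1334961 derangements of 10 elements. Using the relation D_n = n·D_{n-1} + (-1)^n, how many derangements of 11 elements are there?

D_11 = 11·1334961 - 1 = 14684570.

14684570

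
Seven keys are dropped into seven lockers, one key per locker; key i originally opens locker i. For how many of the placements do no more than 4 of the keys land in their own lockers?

5018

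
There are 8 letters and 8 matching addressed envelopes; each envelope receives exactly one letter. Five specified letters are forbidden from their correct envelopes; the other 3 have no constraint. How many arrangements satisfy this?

21234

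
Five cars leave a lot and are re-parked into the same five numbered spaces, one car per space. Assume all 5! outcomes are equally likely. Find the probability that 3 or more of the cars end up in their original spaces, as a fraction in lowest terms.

Favorable outcomes: Σ_{i≥3} C(5,i)·!(5-i) = 10·1 + 5·0 + 1·1 = 11.
Total outcomes: 5! = 120.
Probability = 11/120 = 11/120.

11/120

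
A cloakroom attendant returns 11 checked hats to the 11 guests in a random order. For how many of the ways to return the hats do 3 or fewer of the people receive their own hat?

39158866

# with exactly i fixed is C(11,i)·!(11-i); sum over i=0..3:
  i=0: C(11,0)·!11 = 1·14684570 = 14684570
  i=1: C(11,1)·!10 = 11·1334961 = 14684571
  i=2: C(11,2)·!9 = 55·133496 = 7342280
  i=3: C(11,3)·!8 = 165·14833 = 2447445
Total = 39158866.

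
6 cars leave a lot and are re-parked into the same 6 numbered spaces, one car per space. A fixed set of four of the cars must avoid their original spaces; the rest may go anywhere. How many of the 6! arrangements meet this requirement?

362

Let A_j be the event that the j-th constrained one is fixed. By inclusion-exclusion over the 4 events:
Σ_{j=0}^{4} (-1)^j C(4,j)(6-j)!
= C(4,0)·6! - C(4,1)·5! + C(4,2)·4! - C(4,3)·3! + C(4,4)·2!
= 720 - 480 + 144 - 24 + 2
= 362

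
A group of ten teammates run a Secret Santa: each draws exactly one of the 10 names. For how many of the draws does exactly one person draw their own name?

Pick the single fixed position: C(10,1) = 10 ways.
The remaining 9 must be deranged: !9 = 133496.
Total: 10 × 133496 = 1334960.

1334960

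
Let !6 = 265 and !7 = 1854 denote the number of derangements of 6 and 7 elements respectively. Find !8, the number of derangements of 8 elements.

14833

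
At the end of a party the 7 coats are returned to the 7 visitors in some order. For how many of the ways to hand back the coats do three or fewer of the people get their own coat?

Sum C(7,i)·!(7-i) for i = 0..3:
  i=0: C(7,0)·!7 = 1·1854 = 1854
  i=1: C(7,1)·!6 = 7·265 = 1855
  i=2: C(7,2)·!5 = 21·44 = 924
  i=3: C(7,3)·!4 = 35·9 = 315
Total = 4948.

4948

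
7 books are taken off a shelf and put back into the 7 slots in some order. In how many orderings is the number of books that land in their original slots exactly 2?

Pick the 2 fixed positions: C(7,2) = 21 ways.
The other 5 form a derangement: !5 = 44.
Total: 21 × 44 = 924.

924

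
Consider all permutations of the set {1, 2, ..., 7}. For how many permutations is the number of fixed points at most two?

# with exactly i fixed is C(7,i)·!(7-i); sum over i=0..2:
  i=0: C(7,0)·!7 = 1·1854 = 1854
  i=1: C(7,1)·!6 = 7·265 = 1855
  i=2: C(7,2)·!5 = 21·44 = 924
Total = 4633.

4633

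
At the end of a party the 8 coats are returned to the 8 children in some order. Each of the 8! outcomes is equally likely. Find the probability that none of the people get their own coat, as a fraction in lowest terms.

2119/5760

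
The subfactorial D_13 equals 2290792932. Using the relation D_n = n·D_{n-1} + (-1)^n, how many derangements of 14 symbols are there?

32071101049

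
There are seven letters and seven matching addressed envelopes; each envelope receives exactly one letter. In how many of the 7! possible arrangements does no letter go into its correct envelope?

1854

!7 is the nearest integer to 7!/e.
7! = 5040, and 5040/e ≈ 1854.11, so !7 = 1854.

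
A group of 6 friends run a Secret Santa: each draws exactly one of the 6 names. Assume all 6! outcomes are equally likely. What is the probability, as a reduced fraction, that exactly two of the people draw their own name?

Favorable outcomes: C(6,2)·!4 = 15·9 = 135.
Total outcomes: 6! = 720.
Probability = 135/720 = 3/16.

3/16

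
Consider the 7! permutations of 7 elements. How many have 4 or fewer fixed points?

5018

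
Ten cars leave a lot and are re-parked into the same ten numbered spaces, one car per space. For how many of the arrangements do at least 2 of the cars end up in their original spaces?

Sum C(10,i)·!(10-i) for i = 2..10:
  i=2: C(10,2)·!8 = 45·14833 = 667485
  i=3: C(10,3)·!7 = 120·1854 = 222480
  i=4: C(10,4)·!6 = 210·265 = 55650
  i=5: C(10,5)·!5 = 252·44 = 11088
  i=6: C(10,6)·!4 = 210·9 = 1890
  i=7: C(10,7)·!3 = 120·2 = 240
  i=8: C(10,8)·!2 = 45·1 = 45
  i=9: C(10,9)·!1 = 10·0 = 0
  i=10: C(10,10)·!0 = 1·1 = 1
Total = 958879.

958879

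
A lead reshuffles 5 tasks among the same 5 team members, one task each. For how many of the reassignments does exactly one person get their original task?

Pick the single fixed position: C(5,1) = 5 ways.
The other 4 form a derangement: !4 = 9.
Total: 5 × 9 = 45.

45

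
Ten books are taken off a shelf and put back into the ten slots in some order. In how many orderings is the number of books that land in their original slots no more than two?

3337406

# with exactly i fixed is C(10,i)·!(10-i); sum over i=0..2:
  i=0: C(10,0)·!10 = 1·1334961 = 1334961
  i=1: C(10,1)·!9 = 10·133496 = 1334960
  i=2: C(10,2)·!8 = 45·14833 = 667485
Total = 3337406.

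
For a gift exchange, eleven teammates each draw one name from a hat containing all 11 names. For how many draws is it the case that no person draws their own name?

14684570

Use !n = (n-1)(!(n-1) + !(n-2)).
!11 = 10·(1334961 + 133496) = 10·1468457 = 14684570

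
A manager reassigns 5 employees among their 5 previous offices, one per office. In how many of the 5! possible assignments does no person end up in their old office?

44

!5 = 5! · Σ_{k=0}^{5} (-1)^k/k!
= 5! - 5!/1! + 5!/2! - 5!/3! + 5!/4! - 5!/5!
= 120 - 120 + 60 - 20 + 5 - 1
= 44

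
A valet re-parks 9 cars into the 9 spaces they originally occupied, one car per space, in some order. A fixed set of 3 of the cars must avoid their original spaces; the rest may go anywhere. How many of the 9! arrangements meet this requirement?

256320

Let A_j be the event that the j-th constrained one is fixed. By inclusion-exclusion over the 3 events:
Σ_{j=0}^{3} (-1)^j C(3,j)(9-j)!
= C(3,0)·9! - C(3,1)·8! + C(3,2)·7! - C(3,3)·6!
= 362880 - 120960 + 15120 - 720
= 256320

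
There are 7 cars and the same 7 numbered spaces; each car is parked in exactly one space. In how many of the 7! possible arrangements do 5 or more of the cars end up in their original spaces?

22

# with exactly i fixed is C(7,i)·!(7-i); sum over i=5..7:
  i=5: C(7,5)·!2 = 21·1 = 21
  i=6: C(7,6)·!1 = 7·0 = 0
  i=7: C(7,7)·!0 = 1·1 = 1
Total = 22.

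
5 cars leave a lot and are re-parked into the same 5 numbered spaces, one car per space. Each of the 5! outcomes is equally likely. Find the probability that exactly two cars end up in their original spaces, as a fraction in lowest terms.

Favorable outcomes: C(5,2)·!3 = 10·2 = 20.
Total outcomes: 5! = 120.
Probability = 20/120 = 1/6.

1/6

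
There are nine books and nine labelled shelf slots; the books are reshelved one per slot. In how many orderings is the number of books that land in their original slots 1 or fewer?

# with exactly i fixed is C(9,i)·!(9-i); sum over i=0..1:
  i=0: C(9,0)·!9 = 1·133496 = 133496
  i=1: C(9,1)·!8 = 9·14833 = 133497
Total = 266993.

266993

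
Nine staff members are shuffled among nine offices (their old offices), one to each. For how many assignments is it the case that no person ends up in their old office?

133496

The subfactorial !9 = [9!/e] (nearest integer).
9! = 362880, and 362880/e ≈ 133496.09, so !9 = 133496.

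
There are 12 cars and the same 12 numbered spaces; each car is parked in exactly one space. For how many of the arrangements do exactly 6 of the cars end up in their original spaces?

Choose which 6 of the 12 are fixed: C(12,6) = 924.
The other 6 form a derangement: !6 = 265.
Total: 924 × 265 = 244860.

244860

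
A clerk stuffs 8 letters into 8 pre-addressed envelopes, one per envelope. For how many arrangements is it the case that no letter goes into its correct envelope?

14833

!8 = 8! · Σ_{k=0}^{8} (-1)^k/k!
= 8! - 8!/1! + 8!/2! - 8!/3! + 8!/4! - 8!/5! + 8!/6! - 8!/7! + 8!/8!
= 40320 - 40320 + 20160 - 6720 + 1680 - 336 + 56 - 8 + 1
= 14833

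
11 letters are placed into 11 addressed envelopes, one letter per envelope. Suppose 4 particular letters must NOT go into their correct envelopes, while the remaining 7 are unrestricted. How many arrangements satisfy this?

27422640

Inclusion-exclusion on the 4 forbidden self-matches:
Σ_{j=0}^{4} (-1)^j C(4,j)(11-j)!
= C(4,0)·11! - C(4,1)·10! + C(4,2)·9! - C(4,3)·8! + C(4,4)·7!
= 39916800 - 14515200 + 2177280 - 161280 + 5040
= 27422640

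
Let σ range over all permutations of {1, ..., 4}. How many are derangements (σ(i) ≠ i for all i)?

Recurrence: !4 = 3·(!3 + !2).
!4 = 3·(2 + 1) = 3·3 = 9

9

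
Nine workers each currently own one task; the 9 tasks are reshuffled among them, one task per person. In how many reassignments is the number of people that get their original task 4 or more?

6883

# with exactly i fixed is C(9,i)·!(9-i); sum over i=4..9:
  i=4: C(9,4)·!5 = 126·44 = 5544
  i=5: C(9,5)·!4 = 126·9 = 1134
  i=6: C(9,6)·!3 = 84·2 = 168
  i=7: C(9,7)·!2 = 36·1 = 36
  i=8: C(9,8)·!1 = 9·0 = 0
  i=9: C(9,9)·!0 = 1·1 = 1
Total = 6883.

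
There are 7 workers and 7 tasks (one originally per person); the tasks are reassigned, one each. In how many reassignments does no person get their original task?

1854

!7 is the nearest integer to 7!/e.
7! = 5040, and 5040/e ≈ 1854.11, so !7 = 1854.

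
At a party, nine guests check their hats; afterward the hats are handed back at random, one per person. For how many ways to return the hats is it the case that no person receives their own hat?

133496

The number of derangements of 9 is !9 = Σ_{k=0}^{9} (-1)^k·9!/k!
= 9! - 9!/1! + 9!/2! - 9!/3! + 9!/4! - 9!/5! + 9!/6! - 9!/7! + 9!/8! - 9!/9!
= 362880 - 362880 + 181440 - 60480 + 15120 - 3024 + 504 - 72 + 9 - 1
= 133496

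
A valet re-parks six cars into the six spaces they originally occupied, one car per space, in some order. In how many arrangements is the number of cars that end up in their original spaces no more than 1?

529

Sum C(6,i)·!(6-i) for i = 0..1:
  i=0: C(6,0)·!6 = 1·265 = 265
  i=1: C(6,1)·!5 = 6·44 = 264
Total = 529.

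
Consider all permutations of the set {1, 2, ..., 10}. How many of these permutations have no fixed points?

!10 is the nearest integer to 10!/e.
10! = 3628800, and 3628800/e ≈ 1334960.92, so !10 = 1334961.

1334961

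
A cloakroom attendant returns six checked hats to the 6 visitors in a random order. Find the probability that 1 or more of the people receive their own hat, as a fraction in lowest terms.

91/144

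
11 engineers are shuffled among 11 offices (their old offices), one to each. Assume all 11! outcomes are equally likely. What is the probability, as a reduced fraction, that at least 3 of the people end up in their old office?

3205379/39916800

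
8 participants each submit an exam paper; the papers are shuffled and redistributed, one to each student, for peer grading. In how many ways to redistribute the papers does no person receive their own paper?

14833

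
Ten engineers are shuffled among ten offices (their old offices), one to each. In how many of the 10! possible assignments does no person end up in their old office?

1334961

!10 = 10! · Σ_{k=0}^{10} (-1)^k/k!
= 10! - 10!/1! + 10!/2! - 10!/3! + 10!/4! - 10!/5! + 10!/6! - 10!/7! + 10!/8! - 10!/9! + 10!/10!
= 3628800 - 3628800 + 1814400 - 604800 + 151200 - 30240 + 5040 - 720 + 90 - 10 + 1
= 1334961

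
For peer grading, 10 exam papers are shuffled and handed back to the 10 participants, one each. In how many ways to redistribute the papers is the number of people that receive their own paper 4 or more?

68914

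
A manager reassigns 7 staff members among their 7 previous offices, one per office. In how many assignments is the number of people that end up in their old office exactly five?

21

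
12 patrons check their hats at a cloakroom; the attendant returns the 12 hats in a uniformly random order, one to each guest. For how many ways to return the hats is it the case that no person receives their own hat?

176214841

By inclusion-exclusion, !12 = Σ (-1)^k · 12!/k! for k=0..12
= 12! - 12!/1! + 12!/2! - 12!/3! + 12!/4! - 12!/5! + 12!/6! - 12!/7! + 12!/8! - 12!/9! + 12!/10! - 12!/11! + 12!/12!
= 479001600 - 479001600 + 239500800 - 79833600 + 19958400 - 3991680 + 665280 - 95040 + 11880 - 1320 + 132 - 12 + 1
= 176214841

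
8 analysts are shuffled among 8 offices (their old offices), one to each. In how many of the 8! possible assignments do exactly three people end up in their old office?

2464

Pick the 3 fixed positions: C(8,3) = 56 ways.
The remaining 5 must be deranged: !5 = 44.
Total: 56 × 44 = 2464.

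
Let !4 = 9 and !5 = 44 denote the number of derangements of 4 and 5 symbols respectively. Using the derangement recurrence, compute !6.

265

!6 = (6-1)·(!5 + !4) = 5·(44 + 9) = 5·53 = 265.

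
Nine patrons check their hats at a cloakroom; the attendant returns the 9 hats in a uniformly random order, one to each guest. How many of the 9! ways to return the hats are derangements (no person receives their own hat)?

Use !n = (n-1)(!(n-1) + !(n-2)).
!9 = 8·(14833 + 1854) = 8·16687 = 133496

133496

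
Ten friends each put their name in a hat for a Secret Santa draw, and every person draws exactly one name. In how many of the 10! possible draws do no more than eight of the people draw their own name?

3628799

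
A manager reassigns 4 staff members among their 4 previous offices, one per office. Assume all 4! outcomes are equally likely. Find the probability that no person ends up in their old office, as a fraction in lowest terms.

Favorable outcomes: !4 = 9.
Total outcomes: 4! = 24.
Probability = 9/24 = 3/8.

3/8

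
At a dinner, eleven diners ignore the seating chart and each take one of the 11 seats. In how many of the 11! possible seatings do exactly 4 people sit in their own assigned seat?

Pick the 4 fixed positions: C(11,4) = 330 ways.
The remaining 7 must be deranged: !7 = 1854.
Total: 330 × 1854 = 611820.

611820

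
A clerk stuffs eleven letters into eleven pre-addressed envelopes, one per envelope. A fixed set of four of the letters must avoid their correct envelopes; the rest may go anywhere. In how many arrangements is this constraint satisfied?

27422640

Let A_j be the event that the j-th constrained one is fixed. By inclusion-exclusion over the 4 events:
Σ_{j=0}^{4} (-1)^j C(4,j)(11-j)!
= C(4,0)·11! - C(4,1)·10! + C(4,2)·9! - C(4,3)·8! + C(4,4)·7!
= 39916800 - 14515200 + 2177280 - 161280 + 5040
= 27422640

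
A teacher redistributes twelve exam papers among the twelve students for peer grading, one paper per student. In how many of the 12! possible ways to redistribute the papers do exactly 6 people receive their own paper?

Pick the 6 fixed positions: C(12,6) = 924 ways.
The other 6 form a derangement: !6 = 265.
Total: 924 × 265 = 244860.

244860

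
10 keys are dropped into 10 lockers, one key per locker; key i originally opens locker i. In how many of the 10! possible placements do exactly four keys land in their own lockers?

55650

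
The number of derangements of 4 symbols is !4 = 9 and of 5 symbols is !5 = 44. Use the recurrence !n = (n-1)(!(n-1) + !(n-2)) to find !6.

!6 = (6-1)·(!5 + !4) = 5·(44 + 9) = 5·53 = 265.

265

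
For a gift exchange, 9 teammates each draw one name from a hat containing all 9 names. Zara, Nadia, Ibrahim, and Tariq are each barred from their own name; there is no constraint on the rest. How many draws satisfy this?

Inclusion-exclusion on the 4 forbidden self-matches:
Σ_{j=0}^{4} (-1)^j C(4,j)(9-j)!
= C(4,0)·9! - C(4,1)·8! + C(4,2)·7! - C(4,3)·6! + C(4,4)·5!
= 362880 - 161280 + 30240 - 2880 + 120
= 229080

229080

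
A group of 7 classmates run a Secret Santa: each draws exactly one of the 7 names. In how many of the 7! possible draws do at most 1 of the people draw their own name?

3709

Sum C(7,i)·!(7-i) for i = 0..1:
  i=0: C(7,0)·!7 = 1·1854 = 1854
  i=1: C(7,1)·!6 = 7·265 = 1855
Total = 3709.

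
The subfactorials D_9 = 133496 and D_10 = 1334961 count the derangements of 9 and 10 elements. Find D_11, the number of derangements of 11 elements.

14684570

D_11 = (11-1)·(D_10 + D_9) = 10·(1334961 + 133496) = 10·1468457 = 14684570.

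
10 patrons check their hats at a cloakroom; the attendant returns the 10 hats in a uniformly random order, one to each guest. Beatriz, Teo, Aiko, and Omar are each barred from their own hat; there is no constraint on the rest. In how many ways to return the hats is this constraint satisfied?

2399760

Let A_j be the event that the j-th constrained one is fixed. By inclusion-exclusion over the 4 events:
Σ_{j=0}^{4} (-1)^j C(4,j)(10-j)!
= C(4,0)·10! - C(4,1)·9! + C(4,2)·8! - C(4,3)·7! + C(4,4)·6!
= 3628800 - 1451520 + 241920 - 20160 + 720
= 2399760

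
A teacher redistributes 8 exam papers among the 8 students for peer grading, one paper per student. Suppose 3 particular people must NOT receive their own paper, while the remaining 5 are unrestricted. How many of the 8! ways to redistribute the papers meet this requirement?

27240

Inclusion-exclusion on the 3 forbidden self-matches:
Σ_{j=0}^{3} (-1)^j C(3,j)(8-j)!
= C(3,0)·8! - C(3,1)·7! + C(3,2)·6! - C(3,3)·5!
= 40320 - 15120 + 2160 - 120
= 27240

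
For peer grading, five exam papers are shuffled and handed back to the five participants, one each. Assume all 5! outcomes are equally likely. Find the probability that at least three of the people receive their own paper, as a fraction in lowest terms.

Favorable outcomes: Σ_{i≥3} C(5,i)·!(5-i) = 10·1 + 5·0 + 1·1 = 11.
Total outcomes: 5! = 120.
Probability = 11/120 = 11/120.

11/120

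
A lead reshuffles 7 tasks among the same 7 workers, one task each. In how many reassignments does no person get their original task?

1854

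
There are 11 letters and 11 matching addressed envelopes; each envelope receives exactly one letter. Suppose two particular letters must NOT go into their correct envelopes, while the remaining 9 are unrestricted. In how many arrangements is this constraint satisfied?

Let A_j be the event that the j-th constrained one is fixed. By inclusion-exclusion over the 2 events:
Σ_{j=0}^{2} (-1)^j C(2,j)(11-j)!
= C(2,0)·11! - C(2,1)·10! + C(2,2)·9!
= 39916800 - 7257600 + 362880
= 33022080

33022080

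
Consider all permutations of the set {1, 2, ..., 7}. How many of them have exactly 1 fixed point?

Choose which one of the 7 is fixed: C(7,1) = 7.
The other 6 form a derangement: !6 = 265.
Total: 7 × 265 = 1855.

1855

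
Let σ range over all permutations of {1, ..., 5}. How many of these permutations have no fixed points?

The number of derangements of 5 is !5 = Σ_{k=0}^{5} (-1)^k·5!/k!
= 5! - 5!/1! + 5!/2! - 5!/3! + 5!/4! - 5!/5!
= 120 - 120 + 60 - 20 + 5 - 1
= 44

44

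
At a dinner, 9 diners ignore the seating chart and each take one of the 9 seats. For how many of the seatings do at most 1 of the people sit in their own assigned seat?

266993

Sum C(9,i)·!(9-i) for i = 0..1:
  i=0: C(9,0)·!9 = 1·133496 = 133496
  i=1: C(9,1)·!8 = 9·14833 = 133497
Total = 266993.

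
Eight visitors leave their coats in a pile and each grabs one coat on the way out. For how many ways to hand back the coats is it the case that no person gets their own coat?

!8 is the nearest integer to 8!/e.
8! = 40320, and 40320/e ≈ 14832.90, so !8 = 14833.

14833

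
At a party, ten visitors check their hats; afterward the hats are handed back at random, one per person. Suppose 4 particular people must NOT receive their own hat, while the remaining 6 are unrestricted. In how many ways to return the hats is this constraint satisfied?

2399760

Let A_j be the event that the j-th constrained one is fixed. By inclusion-exclusion over the 4 events:
Σ_{j=0}^{4} (-1)^j C(4,j)(10-j)!
= C(4,0)·10! - C(4,1)·9! + C(4,2)·8! - C(4,3)·7! + C(4,4)·6!
= 3628800 - 1451520 + 241920 - 20160 + 720
= 2399760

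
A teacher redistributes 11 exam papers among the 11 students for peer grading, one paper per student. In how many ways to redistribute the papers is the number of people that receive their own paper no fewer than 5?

146114

Sum C(11,i)·!(11-i) for i = 5..11:
  i=5: C(11,5)·!6 = 462·265 = 122430
  i=6: C(11,6)·!5 = 462·44 = 20328
  i=7: C(11,7)·!4 = 330·9 = 2970
  i=8: C(11,8)·!3 = 165·2 = 330
  i=9: C(11,9)·!2 = 55·1 = 55
  i=10: C(11,10)·!1 = 11·0 = 0
  i=11: C(11,11)·!0 = 1·1 = 1
Total = 146114.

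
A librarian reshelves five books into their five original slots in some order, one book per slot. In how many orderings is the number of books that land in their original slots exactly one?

Pick the single fixed position: C(5,1) = 5 ways.
The remaining 4 must be deranged: !4 = 9.
Total: 5 × 9 = 45.

45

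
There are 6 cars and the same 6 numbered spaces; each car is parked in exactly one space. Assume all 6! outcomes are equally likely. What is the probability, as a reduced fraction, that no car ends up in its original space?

53/144

Favorable outcomes: !6 = 265.
Total outcomes: 6! = 720.
Probability = 265/720 = 53/144.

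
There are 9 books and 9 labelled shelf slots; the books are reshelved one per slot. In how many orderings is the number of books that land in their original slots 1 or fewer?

Sum C(9,i)·!(9-i) for i = 0..1:
  i=0: C(9,0)·!9 = 1·133496 = 133496
  i=1: C(9,1)·!8 = 9·14833 = 133497
Total = 266993.

266993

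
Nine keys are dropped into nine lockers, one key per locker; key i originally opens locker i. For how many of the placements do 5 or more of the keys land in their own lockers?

# with exactly i fixed is C(9,i)·!(9-i); sum over i=5..9:
  i=5: C(9,5)·!4 = 126·9 = 1134
  i=6: C(9,6)·!3 = 84·2 = 168
  i=7: C(9,7)·!2 = 36·1 = 36
  i=8: C(9,8)·!1 = 9·0 = 0
  i=9: C(9,9)·!0 = 1·1 = 1
Total = 1339.

1339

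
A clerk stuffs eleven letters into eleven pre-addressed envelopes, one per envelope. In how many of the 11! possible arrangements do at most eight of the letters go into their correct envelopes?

Sum C(11,i)·!(11-i) for i = 0..8:
  i=0: C(11,0)·!11 = 1·14684570 = 14684570
  i=1: C(11,1)·!10 = 11·1334961 = 14684571
  i=2: C(11,2)·!9 = 55·133496 = 7342280
  i=3: C(11,3)·!8 = 165·14833 = 2447445
  i=4: C(11,4)·!7 = 330·1854 = 611820
  i=5: C(11,5)·!6 = 462·265 = 122430
  i=6: C(11,6)·!5 = 462·44 = 20328
  i=7: C(11,7)·!4 = 330·9 = 2970
  i=8: C(11,8)·!3 = 165·2 = 330
Total = 39916744.

39916744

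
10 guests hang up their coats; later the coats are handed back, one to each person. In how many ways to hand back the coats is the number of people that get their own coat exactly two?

Pick the 2 fixed positions: C(10,2) = 45 ways.
The other 8 form a derangement: !8 = 14833.
Total: 45 × 14833 = 667485.

667485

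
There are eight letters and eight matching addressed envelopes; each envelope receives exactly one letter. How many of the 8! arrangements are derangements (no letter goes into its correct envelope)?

Recurrence: !8 = 8·!7 + (-1)^8.
!8 = 8·1854 + 1 = 14833

14833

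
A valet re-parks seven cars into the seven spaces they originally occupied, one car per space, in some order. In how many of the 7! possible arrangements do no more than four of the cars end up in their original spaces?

Sum C(7,i)·!(7-i) for i = 0..4:
  i=0: C(7,0)·!7 = 1·1854 = 1854
  i=1: C(7,1)·!6 = 7·265 = 1855
  i=2: C(7,2)·!5 = 21·44 = 924
  i=3: C(7,3)·!4 = 35·9 = 315
  i=4: C(7,4)·!3 = 35·2 = 70
Total = 5018.

5018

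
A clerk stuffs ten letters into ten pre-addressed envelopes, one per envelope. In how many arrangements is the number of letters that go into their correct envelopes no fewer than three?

291394

Sum C(10,i)·!(10-i) for i = 3..10:
  i=3: C(10,3)·!7 = 120·1854 = 222480
  i=4: C(10,4)·!6 = 210·265 = 55650
  i=5: C(10,5)·!5 = 252·44 = 11088
  i=6: C(10,6)·!4 = 210·9 = 1890
  i=7: C(10,7)·!3 = 120·2 = 240
  i=8: C(10,8)·!2 = 45·1 = 45
  i=9: C(10,9)·!1 = 10·0 = 0
  i=10: C(10,10)·!0 = 1·1 = 1
Total = 291394.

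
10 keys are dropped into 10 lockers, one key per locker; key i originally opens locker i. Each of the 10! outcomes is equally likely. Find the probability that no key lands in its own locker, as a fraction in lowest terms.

Favorable outcomes: !10 = 1334961.
Total outcomes: 10! = 3628800.
Probability = 1334961/3628800 = 16481/44800.

16481/44800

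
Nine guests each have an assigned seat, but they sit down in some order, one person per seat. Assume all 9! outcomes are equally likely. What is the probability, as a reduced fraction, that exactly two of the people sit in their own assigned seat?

103/560

Favorable outcomes: C(9,2)·!7 = 36·1854 = 66744.
Total outcomes: 9! = 362880.
Probability = 66744/362880 = 103/560.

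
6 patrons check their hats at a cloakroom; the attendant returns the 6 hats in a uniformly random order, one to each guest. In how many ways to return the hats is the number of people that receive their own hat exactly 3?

40

Choose which 3 of the 6 are fixed: C(6,3) = 20.
The remaining 3 must be deranged: !3 = 2.
Total: 20 × 2 = 40.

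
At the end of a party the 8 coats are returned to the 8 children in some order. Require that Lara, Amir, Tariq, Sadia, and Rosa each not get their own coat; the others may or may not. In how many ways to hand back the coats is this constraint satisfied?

21234

Inclusion-exclusion on the 5 forbidden self-matches:
Σ_{j=0}^{5} (-1)^j C(5,j)(8-j)!
= C(5,0)·8! - C(5,1)·7! + C(5,2)·6! - C(5,3)·5! + C(5,4)·4! - C(5,5)·3!
= 40320 - 25200 + 7200 - 1200 + 120 - 6
= 21234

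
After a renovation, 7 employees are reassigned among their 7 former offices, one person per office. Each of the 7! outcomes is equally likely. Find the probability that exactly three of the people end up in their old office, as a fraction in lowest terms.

Favorable outcomes: C(7,3)·!4 = 35·9 = 315.
Total outcomes: 7! = 5040.
Probability = 315/5040 = 1/16.

1/16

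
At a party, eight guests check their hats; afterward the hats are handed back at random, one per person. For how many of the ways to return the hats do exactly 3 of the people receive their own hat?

2464

Choose which 3 of the 8 are fixed: C(8,3) = 56.
The other 5 form a derangement: !5 = 44.
Total: 56 × 44 = 2464.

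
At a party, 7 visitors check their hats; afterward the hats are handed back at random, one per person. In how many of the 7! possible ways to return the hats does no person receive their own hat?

1854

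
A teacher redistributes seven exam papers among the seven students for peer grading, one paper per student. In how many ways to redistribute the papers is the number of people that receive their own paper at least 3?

407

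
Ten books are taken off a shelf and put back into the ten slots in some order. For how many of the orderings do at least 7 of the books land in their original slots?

286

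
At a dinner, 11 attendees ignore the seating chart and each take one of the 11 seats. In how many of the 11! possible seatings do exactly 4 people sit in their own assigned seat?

611820

Pick the 4 fixed positions: C(11,4) = 330 ways.
The other 7 form a derangement: !7 = 1854.
Total: 330 × 1854 = 611820.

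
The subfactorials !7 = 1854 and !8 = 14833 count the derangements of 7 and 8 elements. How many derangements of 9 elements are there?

!9 = (9-1)·(!8 + !7) = 8·(14833 + 1854) = 8·16687 = 133496.

133496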